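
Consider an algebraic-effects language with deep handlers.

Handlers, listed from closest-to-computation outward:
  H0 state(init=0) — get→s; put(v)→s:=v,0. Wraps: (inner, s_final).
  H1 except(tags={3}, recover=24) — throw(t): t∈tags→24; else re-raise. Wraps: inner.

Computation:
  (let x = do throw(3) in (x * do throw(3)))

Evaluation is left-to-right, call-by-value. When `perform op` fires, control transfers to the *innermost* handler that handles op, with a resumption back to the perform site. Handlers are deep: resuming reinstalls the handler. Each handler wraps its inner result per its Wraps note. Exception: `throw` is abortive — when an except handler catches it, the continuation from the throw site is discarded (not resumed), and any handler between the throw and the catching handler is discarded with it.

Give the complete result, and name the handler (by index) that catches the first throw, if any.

Answer: 24 ; first throw caught by: H1

Working:
throw(3) @ H1 caught ⇒ 24
= 24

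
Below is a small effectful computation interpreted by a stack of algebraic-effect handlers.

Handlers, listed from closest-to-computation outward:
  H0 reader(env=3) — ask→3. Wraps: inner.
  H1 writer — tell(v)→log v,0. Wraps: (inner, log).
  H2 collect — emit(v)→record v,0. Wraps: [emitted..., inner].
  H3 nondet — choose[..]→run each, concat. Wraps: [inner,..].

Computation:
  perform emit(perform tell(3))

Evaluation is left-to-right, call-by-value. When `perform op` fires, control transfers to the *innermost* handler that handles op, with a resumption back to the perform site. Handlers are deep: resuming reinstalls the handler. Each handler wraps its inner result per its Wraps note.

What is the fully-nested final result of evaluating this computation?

Step-by-step:
tell(3) @ H1 ⇒ log+=3
emit(0) @ H2 ⇒ out+=0
H0 returns 0
H1 returns (0, (3))
H2 returns [0, (0, (3))]
H3 returns [[0, (0, (3))]]
= [[0, (0, (3))]]

Answer: [[0, (0, (3))]]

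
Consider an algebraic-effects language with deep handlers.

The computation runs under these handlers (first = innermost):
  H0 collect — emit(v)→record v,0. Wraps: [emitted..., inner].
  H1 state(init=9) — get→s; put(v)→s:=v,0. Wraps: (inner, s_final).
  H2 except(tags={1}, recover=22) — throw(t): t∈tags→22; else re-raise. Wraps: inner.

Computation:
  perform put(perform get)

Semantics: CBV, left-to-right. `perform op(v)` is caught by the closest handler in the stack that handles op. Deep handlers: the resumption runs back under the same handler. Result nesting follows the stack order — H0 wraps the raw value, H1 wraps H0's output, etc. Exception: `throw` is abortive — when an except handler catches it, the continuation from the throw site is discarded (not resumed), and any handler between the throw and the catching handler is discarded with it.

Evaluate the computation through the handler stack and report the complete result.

Evaluation trace:
get @ H1 ⇒ 9
put(9) @ H1 ⇒ s:=9
H0 returns [0]
H1 returns ([0], 9)
H2 returns ([0], 9)
= ([0], 9)

Answer: ([0], 9)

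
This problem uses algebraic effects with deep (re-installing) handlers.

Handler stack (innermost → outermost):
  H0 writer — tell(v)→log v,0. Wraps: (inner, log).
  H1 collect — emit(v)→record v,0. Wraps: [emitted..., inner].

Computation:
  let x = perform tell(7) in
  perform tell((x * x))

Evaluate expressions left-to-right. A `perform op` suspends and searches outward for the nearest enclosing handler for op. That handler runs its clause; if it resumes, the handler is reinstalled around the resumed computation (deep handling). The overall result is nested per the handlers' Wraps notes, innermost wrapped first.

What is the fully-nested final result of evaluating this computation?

Answer: [(0, (7, 0))]

Step-by-step:
tell(7) @ H0 ⇒ log+=7
tell(0) @ H0 ⇒ log+=0
H0 returns (0, (7, 0))
H1 returns [(0, (7, 0))]
= [(0, (7, 0))]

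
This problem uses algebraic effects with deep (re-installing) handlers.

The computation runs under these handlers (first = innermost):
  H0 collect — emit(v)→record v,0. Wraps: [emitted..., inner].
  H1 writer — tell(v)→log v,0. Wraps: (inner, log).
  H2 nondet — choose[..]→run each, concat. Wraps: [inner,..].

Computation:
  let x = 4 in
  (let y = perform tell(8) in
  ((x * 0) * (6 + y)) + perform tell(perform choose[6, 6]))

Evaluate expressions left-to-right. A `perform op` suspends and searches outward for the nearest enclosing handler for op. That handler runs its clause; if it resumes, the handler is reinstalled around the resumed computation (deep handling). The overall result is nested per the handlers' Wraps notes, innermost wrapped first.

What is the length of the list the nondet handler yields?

Answer: 2

Working:
tell(8) @ H1 ⇒ log+=8
choose[6, 6] @ H2
  branch[0] choose=6:
    tell(6) @ H1 ⇒ log+=6
    H0 returns [0]
    H1 returns ([0], (8, 6))
    H2 returns [([0], (8, 6))]
  branch[1] choose=6:
    tell(6) @ H1 ⇒ log+=6
    H0 returns [0]
    H1 returns ([0], (8, 6))
    H2 returns [([0], (8, 6))]
= [([0], (8, 6)), ([0], (8, 6))]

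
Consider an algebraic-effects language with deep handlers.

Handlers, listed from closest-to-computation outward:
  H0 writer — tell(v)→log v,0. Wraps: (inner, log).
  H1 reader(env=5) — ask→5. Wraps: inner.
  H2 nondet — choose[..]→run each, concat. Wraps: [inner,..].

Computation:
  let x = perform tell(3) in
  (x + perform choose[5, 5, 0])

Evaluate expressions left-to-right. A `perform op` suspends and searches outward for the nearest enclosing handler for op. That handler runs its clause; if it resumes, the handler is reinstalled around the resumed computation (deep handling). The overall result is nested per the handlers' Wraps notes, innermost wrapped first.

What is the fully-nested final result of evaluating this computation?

Answer: [(5, (3)), (5, (3)), (0, (3))]

Working:
tell(3) @ H0 ⇒ log+=3
choose[5, 5, 0] @ H2
  branch[0] choose=5:
    H0 returns (5, (3))
    H1 returns (5, (3))
    H2 returns [(5, (3))]
  branch[1] choose=5:
    H0 returns (5, (3))
    H1 returns (5, (3))
    H2 returns [(5, (3))]
  branch[2] choose=0:
    H0 returns (0, (3))
    H1 returns (0, (3))
    H2 returns [(0, (3))]
= [(5, (3)), (5, (3)), (0, (3))]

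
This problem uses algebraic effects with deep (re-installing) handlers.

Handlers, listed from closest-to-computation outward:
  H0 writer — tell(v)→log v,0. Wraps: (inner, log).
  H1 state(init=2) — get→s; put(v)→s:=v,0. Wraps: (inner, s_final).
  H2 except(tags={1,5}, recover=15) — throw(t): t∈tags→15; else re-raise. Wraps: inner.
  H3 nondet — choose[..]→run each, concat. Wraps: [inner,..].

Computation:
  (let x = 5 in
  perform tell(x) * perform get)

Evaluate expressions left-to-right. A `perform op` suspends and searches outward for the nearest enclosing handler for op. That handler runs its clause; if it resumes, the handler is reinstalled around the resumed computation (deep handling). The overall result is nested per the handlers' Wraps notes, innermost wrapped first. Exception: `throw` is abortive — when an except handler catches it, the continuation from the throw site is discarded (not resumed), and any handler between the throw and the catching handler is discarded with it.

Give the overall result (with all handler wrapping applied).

Answer: [((0, (5)), 2)]

Step-by-step:
tell(5) @ H0 ⇒ log+=5
get @ H1 ⇒ 2
H0 returns (0, (5))
H1 returns ((0, (5)), 2)
H2 returns ((0, (5)), 2)
H3 returns [((0, (5)), 2)]
= [((0, (5)), 2)]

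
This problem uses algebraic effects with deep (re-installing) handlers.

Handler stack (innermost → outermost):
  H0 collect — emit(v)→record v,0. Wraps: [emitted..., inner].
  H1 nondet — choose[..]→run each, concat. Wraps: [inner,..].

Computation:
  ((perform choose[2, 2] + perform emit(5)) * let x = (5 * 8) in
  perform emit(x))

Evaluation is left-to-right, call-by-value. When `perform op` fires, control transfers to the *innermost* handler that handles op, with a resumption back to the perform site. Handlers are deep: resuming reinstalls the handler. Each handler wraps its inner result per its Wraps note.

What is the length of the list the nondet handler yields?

Answer: 2

Evaluation trace:
choose[2, 2] @ H1
  branch[0] choose=2:
    emit(5) @ H0 ⇒ out+=5
    emit(40) @ H0 ⇒ out+=40
    H0 returns [5, 40, 0]
    H1 returns [[5, 40, 0]]
  branch[1] choose=2:
    emit(5) @ H0 ⇒ out+=5
    emit(40) @ H0 ⇒ out+=40
    H0 returns [5, 40, 0]
    H1 returns [[5, 40, 0]]
= [[5, 40, 0], [5, 40, 0]]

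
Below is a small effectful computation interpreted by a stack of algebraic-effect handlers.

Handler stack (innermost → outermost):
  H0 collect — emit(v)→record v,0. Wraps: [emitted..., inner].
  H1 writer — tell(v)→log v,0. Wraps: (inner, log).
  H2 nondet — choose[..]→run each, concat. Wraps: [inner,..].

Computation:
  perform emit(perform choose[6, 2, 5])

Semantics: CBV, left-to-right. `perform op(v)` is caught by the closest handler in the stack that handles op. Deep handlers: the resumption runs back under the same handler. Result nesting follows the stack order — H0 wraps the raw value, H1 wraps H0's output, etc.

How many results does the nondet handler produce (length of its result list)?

Answer: 3

Working:
choose[6, 2, 5] @ H2
  branch[0] choose=6:
    emit(6) @ H0 ⇒ out+=6
    H0 returns [6, 0]
    H1 returns ([6, 0], ())
    H2 returns [([6, 0], ())]
  branch[1] choose=2:
    emit(2) @ H0 ⇒ out+=2
    H0 returns [2, 0]
    H1 returns ([2, 0], ())
    H2 returns [([2, 0], ())]
  branch[2] choose=5:
    emit(5) @ H0 ⇒ out+=5
    H0 returns [5, 0]
    H1 returns ([5, 0], ())
    H2 returns [([5, 0], ())]
= [([6, 0], ()), ([2, 0], ()), ([5, 0], ())]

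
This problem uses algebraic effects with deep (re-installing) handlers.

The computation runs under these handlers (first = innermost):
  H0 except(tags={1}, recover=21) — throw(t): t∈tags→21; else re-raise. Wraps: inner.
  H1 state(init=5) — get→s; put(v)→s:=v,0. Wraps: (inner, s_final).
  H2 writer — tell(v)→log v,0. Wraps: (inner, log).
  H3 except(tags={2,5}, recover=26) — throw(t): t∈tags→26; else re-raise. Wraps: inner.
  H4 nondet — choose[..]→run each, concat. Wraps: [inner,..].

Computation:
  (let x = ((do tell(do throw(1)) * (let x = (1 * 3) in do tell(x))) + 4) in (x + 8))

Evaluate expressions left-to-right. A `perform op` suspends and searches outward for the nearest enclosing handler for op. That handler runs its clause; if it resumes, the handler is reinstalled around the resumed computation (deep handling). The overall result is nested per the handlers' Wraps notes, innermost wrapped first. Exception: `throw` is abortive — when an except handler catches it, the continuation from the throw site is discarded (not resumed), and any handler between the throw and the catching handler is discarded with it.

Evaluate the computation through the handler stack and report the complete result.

Answer: [((21, 5), ())]

Working:
throw(1) @ H0 caught ⇒ 21
H1 returns (21, 5)
H2 returns ((21, 5), ())
H3 returns ((21, 5), ())
H4 returns [((21, 5), ())]
= [((21, 5), ())]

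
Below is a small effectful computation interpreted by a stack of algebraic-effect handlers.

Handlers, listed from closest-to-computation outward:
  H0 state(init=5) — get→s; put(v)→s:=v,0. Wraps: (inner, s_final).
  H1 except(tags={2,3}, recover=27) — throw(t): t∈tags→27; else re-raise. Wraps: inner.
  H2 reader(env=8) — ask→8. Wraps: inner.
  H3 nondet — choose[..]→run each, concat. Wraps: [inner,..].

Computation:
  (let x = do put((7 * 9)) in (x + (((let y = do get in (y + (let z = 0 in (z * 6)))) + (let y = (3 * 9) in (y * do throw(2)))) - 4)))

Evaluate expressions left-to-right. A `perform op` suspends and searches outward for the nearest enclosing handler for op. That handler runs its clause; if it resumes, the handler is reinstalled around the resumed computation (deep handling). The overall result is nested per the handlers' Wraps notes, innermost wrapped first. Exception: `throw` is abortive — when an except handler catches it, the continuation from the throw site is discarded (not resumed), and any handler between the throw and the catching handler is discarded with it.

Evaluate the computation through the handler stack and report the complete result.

Working:
put(63) @ H0 ⇒ s:=63
get @ H0 ⇒ 63
throw(2) @ H1 caught ⇒ 27
H2 returns 27
H3 returns [27]
= [27]

Answer: [27]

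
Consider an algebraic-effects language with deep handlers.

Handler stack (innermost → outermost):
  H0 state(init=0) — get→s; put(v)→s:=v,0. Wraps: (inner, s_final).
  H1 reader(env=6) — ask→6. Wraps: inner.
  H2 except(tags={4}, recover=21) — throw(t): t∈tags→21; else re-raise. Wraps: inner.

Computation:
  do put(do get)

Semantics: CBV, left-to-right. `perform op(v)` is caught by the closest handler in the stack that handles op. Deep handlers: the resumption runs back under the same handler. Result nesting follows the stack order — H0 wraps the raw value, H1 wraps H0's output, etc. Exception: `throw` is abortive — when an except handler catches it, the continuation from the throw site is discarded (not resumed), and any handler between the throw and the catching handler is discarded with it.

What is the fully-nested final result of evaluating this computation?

Working:
get @ H0 ⇒ 0
put(0) @ H0 ⇒ s:=0
H0 returns (0, 0)
H1 returns (0, 0)
H2 returns (0, 0)
= (0, 0)

Answer: (0, 0)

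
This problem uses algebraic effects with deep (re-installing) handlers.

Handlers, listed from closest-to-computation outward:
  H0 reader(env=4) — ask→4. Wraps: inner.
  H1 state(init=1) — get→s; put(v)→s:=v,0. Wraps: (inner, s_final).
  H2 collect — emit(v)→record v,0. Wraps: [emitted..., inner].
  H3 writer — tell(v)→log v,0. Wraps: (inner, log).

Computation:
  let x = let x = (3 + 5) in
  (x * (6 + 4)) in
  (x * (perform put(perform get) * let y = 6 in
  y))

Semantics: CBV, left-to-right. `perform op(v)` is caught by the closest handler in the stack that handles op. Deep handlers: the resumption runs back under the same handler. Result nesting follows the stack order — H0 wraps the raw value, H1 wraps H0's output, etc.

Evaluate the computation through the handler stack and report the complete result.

Working:
get @ H1 ⇒ 1
put(1) @ H1 ⇒ s:=1
H0 returns 0
H1 returns (0, 1)
H2 returns [(0, 1)]
H3 returns ([(0, 1)], ())
= ([(0, 1)], ())

Answer: ([(0, 1)], ())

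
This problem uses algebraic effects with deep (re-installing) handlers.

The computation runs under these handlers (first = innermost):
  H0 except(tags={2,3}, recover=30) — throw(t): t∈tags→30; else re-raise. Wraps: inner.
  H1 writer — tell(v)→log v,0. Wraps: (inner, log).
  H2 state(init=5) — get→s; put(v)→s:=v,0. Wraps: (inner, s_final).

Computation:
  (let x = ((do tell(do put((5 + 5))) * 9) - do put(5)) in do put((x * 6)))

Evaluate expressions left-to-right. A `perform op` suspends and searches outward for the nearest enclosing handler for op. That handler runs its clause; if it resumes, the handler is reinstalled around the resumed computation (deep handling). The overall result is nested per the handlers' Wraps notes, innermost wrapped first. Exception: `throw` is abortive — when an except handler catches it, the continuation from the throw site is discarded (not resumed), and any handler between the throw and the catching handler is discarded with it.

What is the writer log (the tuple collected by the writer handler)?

Evaluation trace:
put(10) @ H2 ⇒ s:=10
tell(0) @ H1 ⇒ log+=0
put(5) @ H2 ⇒ s:=5
put(0) @ H2 ⇒ s:=0
H0 returns 0
H1 returns (0, (0))
H2 returns ((0, (0)), 0)
= ((0, (0)), 0)

Answer: (0)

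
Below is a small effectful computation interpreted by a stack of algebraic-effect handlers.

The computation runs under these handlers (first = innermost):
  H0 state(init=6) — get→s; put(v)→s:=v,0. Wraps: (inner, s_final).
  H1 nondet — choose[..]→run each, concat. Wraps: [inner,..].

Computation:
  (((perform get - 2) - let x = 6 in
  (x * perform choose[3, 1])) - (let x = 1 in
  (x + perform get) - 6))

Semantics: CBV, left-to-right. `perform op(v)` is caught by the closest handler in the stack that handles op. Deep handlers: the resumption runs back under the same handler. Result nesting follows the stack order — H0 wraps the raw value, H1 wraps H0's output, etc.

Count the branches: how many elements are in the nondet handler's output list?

Working:
get @ H0 ⇒ 6
choose[3, 1] @ H1
  branch[0] choose=3:
    get @ H0 ⇒ 6
    H0 returns (-15, 6)
    H1 returns [(-15, 6)]
  branch[1] choose=1:
    get @ H0 ⇒ 6
    H0 returns (-3, 6)
    H1 returns [(-3, 6)]
= [(-15, 6), (-3, 6)]

Answer: 2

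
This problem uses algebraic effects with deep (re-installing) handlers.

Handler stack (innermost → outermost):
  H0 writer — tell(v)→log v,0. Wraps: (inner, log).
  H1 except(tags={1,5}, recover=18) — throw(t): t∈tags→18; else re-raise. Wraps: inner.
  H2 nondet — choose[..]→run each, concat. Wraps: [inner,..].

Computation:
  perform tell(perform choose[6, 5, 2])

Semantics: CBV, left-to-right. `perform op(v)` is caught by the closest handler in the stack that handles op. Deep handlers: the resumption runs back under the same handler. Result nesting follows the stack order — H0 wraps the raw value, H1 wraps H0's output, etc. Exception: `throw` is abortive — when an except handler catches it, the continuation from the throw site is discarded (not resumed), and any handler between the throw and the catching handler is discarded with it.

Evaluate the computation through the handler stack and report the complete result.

Answer: [(0, (6)), (0, (5)), (0, (2))]

Evaluation trace:
choose[6, 5, 2] @ H2
  branch[0] choose=6:
    tell(6) @ H0 ⇒ log+=6
    H0 returns (0, (6))
    H1 returns (0, (6))
    H2 returns [(0, (6))]
  branch[1] choose=5:
    tell(5) @ H0 ⇒ log+=5
    H0 returns (0, (5))
    H1 returns (0, (5))
    H2 returns [(0, (5))]
  branch[2] choose=2:
    tell(2) @ H0 ⇒ log+=2
    H0 returns (0, (2))
    H1 returns (0, (2))
    H2 returns [(0, (2))]
= [(0, (6)), (0, (5)), (0, (2))]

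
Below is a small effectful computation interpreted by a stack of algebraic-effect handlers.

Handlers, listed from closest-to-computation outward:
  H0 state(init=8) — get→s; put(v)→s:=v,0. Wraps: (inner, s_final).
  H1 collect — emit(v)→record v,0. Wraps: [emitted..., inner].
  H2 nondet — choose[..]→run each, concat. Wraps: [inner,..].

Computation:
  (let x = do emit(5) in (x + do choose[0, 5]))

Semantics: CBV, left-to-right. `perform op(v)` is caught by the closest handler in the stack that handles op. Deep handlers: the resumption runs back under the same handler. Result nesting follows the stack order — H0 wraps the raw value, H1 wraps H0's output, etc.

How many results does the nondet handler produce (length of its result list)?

Evaluation trace:
emit(5) @ H1 ⇒ out+=5
choose[0, 5] @ H2
  branch[0] choose=0:
    H0 returns (0, 8)
    H1 returns [5, (0, 8)]
    H2 returns [[5, (0, 8)]]
  branch[1] choose=5:
    H0 returns (5, 8)
    H1 returns [5, (5, 8)]
    H2 returns [[5, (5, 8)]]
= [[5, (0, 8)], [5, (5, 8)]]

Answer: 2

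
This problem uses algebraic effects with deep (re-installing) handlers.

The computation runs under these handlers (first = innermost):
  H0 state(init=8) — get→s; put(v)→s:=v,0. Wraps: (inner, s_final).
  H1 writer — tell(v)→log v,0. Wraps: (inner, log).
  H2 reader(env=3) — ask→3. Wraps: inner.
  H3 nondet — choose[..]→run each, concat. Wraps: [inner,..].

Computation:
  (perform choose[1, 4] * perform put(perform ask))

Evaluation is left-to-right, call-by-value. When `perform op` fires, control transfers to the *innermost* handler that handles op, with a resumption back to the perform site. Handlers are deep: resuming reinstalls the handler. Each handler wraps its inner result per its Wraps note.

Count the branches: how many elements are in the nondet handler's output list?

Answer: 2

Evaluation trace:
choose[1, 4] @ H3
  branch[0] choose=1:
    ask @ H2 ⇒ 3
    put(3) @ H0 ⇒ s:=3
    H0 returns (0, 3)
    H1 returns ((0, 3), ())
    H2 returns ((0, 3), ())
    H3 returns [((0, 3), ())]
  branch[1] choose=4:
    ask @ H2 ⇒ 3
    put(3) @ H0 ⇒ s:=3
    H0 returns (0, 3)
    H1 returns ((0, 3), ())
    H2 returns ((0, 3), ())
    H3 returns [((0, 3), ())]
= [((0, 3), ()), ((0, 3), ())]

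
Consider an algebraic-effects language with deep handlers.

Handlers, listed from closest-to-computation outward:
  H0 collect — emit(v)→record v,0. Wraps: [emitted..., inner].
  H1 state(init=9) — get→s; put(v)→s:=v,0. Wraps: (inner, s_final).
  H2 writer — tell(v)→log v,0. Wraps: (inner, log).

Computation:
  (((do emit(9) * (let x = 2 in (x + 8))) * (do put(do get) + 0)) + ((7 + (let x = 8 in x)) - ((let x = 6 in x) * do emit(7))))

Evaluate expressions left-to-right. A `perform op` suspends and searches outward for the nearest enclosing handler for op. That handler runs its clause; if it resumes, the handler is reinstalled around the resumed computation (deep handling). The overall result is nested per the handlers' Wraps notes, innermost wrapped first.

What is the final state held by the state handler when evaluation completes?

Evaluation trace:
emit(9) @ H0 ⇒ out+=9
get @ H1 ⇒ 9
put(9) @ H1 ⇒ s:=9
emit(7) @ H0 ⇒ out+=7
H0 returns [9, 7, 15]
H1 returns ([9, 7, 15], 9)
H2 returns (([9, 7, 15], 9), ())
= (([9, 7, 15], 9), ())

Answer: 9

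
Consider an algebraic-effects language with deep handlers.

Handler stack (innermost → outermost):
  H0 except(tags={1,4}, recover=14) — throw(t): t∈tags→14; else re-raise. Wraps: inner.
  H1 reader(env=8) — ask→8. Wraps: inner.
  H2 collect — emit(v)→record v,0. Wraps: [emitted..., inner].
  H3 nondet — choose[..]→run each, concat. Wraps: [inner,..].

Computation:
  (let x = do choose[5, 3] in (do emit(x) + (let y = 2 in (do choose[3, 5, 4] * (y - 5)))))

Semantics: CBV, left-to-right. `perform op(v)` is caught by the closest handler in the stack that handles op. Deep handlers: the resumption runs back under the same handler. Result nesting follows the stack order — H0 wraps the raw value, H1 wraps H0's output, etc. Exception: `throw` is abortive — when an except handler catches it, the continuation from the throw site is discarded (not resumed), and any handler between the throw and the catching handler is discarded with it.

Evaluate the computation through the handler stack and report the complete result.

Answer: [[5, -9], [5, -15], [5, -12], [3, -9], [3, -15], [3, -12]]

Evaluation trace:
choose[5, 3] @ H3
  branch[0] choose=5:
    emit(5) @ H2 ⇒ out+=5
    choose[3, 5, 4] @ H3
      branch[0] choose=3:
        H0 returns -9
        H1 returns -9
        H2 returns [5, -9]
        H3 returns [[5, -9]]
      branch[1] choose=5:
        H0 returns -15
        H1 returns -15
        H2 returns [5, -15]
        H3 returns [[5, -15]]
      branch[2] choose=4:
        H0 returns -12
        H1 returns -12
        H2 returns [5, -12]
        H3 returns [[5, -12]]
  branch[1] choose=3:
    emit(3) @ H2 ⇒ out+=3
    choose[3, 5, 4] @ H3
      branch[0] choose=3:
        H0 returns -9
        H1 returns -9
        H2 returns [3, -9]
        H3 returns [[3, -9]]
      branch[1] choose=5:
        H0 returns -15
        H1 returns -15
        H2 returns [3, -15]
        H3 returns [[3, -15]]
      branch[2] choose=4:
        H0 returns -12
        H1 returns -12
        H2 returns [3, -12]
        H3 returns [[3, -12]]
= [[5, -9], [5, -15], [5, -12], [3, -9], [3, -15], [3, -12]]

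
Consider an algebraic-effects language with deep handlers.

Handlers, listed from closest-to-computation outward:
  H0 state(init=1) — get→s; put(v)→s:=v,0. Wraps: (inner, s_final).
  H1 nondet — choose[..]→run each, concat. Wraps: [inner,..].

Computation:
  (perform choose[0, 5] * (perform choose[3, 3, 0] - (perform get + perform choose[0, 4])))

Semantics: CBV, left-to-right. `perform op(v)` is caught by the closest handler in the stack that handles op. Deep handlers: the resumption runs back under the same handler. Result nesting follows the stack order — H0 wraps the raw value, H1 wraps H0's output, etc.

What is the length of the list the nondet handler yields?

Evaluation trace:
choose[0, 5] @ H1
  branch[0] choose=0:
    choose[3, 3, 0] @ H1
      branch[0] choose=3:
        get @ H0 ⇒ 1
        choose[0, 4] @ H1
          branch[0] choose=0:
            H0 returns (0, 1)
            H1 returns [(0, 1)]
          branch[1] choose=4:
            H0 returns (0, 1)
            H1 returns [(0, 1)]
      branch[1] choose=3:
        get @ H0 ⇒ 1
        choose[0, 4] @ H1
          branch[0] choose=0:
            H0 returns (0, 1)
            H1 returns [(0, 1)]
          branch[1] choose=4:
            H0 returns (0, 1)
            H1 returns [(0, 1)]
      branch[2] choose=0:
        get @ H0 ⇒ 1
        choose[0, 4] @ H1
          branch[0] choose=0:
            H0 returns (0, 1)
            H1 returns [(0, 1)]
          branch[1] choose=4:
            H0 returns (0, 1)
            H1 returns [(0, 1)]
  branch[1] choose=5:
    choose[3, 3, 0] @ H1
      branch[0] choose=3:
        get @ H0 ⇒ 1
        choose[0, 4] @ H1
          branch[0] choose=0:
            H0 returns (10, 1)
            H1 returns [(10, 1)]
          branch[1] choose=4:
            H0 returns (-10, 1)
            H1 returns [(-10, 1)]
      branch[1] choose=3:
        get @ H0 ⇒ 1
        choose[0, 4] @ H1
          branch[0] choose=0:
            H0 returns (10, 1)
            H1 returns [(10, 1)]
          branch[1] choose=4:
            H0 returns (-10, 1)
            H1 returns [(-10, 1)]
      branch[2] choose=0:
        get @ H0 ⇒ 1
        choose[0, 4] @ H1
          branch[0] choose=0:
            H0 returns (-5, 1)
            H1 returns [(-5, 1)]
          branch[1] choose=4:
            H0 returns (-25, 1)
            H1 returns [(-25, 1)]
= [(0, 1), (0, 1), (0, 1), (0, 1), (0, 1), (0, 1), (10, 1), (-10, 1), (10, 1), (-10, 1), (-5, 1), (-25, 1)]

Answer: 12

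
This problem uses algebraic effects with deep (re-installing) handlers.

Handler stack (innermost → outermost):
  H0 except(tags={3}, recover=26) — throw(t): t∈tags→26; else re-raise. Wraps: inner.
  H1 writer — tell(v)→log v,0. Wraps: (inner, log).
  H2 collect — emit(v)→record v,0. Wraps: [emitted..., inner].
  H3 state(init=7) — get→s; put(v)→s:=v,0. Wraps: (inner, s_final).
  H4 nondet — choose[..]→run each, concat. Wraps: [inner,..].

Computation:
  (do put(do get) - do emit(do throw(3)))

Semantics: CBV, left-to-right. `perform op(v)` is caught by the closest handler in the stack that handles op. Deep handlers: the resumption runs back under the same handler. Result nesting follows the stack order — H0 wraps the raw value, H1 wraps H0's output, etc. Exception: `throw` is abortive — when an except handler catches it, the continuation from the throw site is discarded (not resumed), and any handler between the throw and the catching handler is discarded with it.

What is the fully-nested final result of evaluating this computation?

Evaluation trace:
get @ H3 ⇒ 7
put(7) @ H3 ⇒ s:=7
throw(3) @ H0 caught ⇒ 26
H1 returns (26, ())
H2 returns [(26, ())]
H3 returns ([(26, ())], 7)
H4 returns [([(26, ())], 7)]
= [([(26, ())], 7)]

Answer: [([(26, ())], 7)]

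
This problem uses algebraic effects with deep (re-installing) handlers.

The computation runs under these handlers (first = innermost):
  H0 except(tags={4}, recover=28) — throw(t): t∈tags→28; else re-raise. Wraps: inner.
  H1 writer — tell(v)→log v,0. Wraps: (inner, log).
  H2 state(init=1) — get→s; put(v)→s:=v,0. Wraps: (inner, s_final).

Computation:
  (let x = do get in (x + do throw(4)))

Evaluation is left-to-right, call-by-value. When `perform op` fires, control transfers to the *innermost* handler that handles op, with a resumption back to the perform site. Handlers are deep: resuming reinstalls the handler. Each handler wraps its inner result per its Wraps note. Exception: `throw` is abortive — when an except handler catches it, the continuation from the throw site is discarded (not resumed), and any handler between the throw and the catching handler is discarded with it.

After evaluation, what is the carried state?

Step-by-step:
get @ H2 ⇒ 1
throw(4) @ H0 caught ⇒ 28
H1 returns (28, ())
H2 returns ((28, ()), 1)
= ((28, ()), 1)

Answer: 1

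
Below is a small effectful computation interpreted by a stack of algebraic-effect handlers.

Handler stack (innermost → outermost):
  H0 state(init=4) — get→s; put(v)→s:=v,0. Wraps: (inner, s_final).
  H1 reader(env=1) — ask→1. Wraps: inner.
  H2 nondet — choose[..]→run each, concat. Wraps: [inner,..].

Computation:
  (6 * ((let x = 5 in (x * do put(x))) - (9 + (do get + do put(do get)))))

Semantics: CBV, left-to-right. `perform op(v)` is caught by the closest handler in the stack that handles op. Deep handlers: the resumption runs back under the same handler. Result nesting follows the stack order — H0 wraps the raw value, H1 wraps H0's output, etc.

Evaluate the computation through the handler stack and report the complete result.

Working:
put(5) @ H0 ⇒ s:=5
get @ H0 ⇒ 5
get @ H0 ⇒ 5
put(5) @ H0 ⇒ s:=5
H0 returns (-84, 5)
H1 returns (-84, 5)
H2 returns [(-84, 5)]
= [(-84, 5)]

Answer: [(-84, 5)]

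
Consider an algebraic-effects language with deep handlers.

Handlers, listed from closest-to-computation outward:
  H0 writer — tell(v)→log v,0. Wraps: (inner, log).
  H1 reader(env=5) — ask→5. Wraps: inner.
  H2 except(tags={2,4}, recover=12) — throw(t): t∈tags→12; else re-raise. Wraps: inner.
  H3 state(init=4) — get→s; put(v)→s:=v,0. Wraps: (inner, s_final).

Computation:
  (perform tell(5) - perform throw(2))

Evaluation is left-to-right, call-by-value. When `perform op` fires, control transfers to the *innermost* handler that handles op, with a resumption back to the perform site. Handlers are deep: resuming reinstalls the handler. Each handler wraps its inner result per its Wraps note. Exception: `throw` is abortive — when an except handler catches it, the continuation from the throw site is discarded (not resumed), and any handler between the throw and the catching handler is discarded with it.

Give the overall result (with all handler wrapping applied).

Working:
tell(5) @ H0 ⇒ log+=5
throw(2) @ H2 caught ⇒ 12
H3 returns (12, 4)
= (12, 4)

Answer: (12, 4)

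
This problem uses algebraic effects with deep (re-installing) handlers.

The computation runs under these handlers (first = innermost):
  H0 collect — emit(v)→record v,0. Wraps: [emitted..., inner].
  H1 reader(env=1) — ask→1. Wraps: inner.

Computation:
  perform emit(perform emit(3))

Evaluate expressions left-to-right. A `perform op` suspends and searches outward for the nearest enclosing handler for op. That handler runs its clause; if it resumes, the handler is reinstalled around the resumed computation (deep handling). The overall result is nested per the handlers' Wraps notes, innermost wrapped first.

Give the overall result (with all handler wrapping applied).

Answer: [3, 0, 0]

Evaluation trace:
emit(3) @ H0 ⇒ out+=3
emit(0) @ H0 ⇒ out+=0
H0 returns [3, 0, 0]
H1 returns [3, 0, 0]
= [3, 0, 0]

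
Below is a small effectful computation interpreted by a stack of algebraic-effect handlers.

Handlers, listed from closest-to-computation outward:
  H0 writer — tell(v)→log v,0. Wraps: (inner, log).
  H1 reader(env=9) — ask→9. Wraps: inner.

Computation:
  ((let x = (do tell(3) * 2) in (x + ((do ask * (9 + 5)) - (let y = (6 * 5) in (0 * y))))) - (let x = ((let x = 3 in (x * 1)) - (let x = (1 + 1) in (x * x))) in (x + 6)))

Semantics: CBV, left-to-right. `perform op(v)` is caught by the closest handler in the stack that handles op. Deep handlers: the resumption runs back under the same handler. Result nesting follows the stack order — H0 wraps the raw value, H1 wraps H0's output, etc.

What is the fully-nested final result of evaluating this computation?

Evaluation trace:
tell(3) @ H0 ⇒ log+=3
ask @ H1 ⇒ 9
H0 returns (121, (3))
H1 returns (121, (3))
= (121, (3))

Answer: (121, (3))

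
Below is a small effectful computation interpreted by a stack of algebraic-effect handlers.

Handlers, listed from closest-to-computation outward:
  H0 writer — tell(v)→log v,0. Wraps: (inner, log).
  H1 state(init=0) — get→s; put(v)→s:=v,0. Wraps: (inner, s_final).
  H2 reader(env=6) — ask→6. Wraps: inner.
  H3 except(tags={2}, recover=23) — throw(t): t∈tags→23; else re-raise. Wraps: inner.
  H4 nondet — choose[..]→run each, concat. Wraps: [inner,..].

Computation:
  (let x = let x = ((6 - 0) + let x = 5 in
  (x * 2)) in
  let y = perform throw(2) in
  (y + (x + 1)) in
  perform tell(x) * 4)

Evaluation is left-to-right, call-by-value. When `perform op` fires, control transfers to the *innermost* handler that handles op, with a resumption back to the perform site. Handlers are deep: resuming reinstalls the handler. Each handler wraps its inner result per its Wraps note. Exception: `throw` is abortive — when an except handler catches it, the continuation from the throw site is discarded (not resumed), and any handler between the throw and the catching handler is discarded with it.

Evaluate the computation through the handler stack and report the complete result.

Evaluation trace:
throw(2) @ H3 caught ⇒ 23
H4 returns [23]
= [23]

Answer: [23]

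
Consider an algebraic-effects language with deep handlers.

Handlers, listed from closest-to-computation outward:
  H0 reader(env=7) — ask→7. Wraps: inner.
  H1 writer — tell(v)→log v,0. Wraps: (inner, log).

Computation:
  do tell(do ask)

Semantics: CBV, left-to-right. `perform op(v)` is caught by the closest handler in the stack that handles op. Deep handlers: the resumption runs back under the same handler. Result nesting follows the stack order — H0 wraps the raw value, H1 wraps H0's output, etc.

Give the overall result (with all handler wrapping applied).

Answer: (0, (7))

Step-by-step:
ask @ H0 ⇒ 7
tell(7) @ H1 ⇒ log+=7
H0 returns 0
H1 returns (0, (7))
= (0, (7))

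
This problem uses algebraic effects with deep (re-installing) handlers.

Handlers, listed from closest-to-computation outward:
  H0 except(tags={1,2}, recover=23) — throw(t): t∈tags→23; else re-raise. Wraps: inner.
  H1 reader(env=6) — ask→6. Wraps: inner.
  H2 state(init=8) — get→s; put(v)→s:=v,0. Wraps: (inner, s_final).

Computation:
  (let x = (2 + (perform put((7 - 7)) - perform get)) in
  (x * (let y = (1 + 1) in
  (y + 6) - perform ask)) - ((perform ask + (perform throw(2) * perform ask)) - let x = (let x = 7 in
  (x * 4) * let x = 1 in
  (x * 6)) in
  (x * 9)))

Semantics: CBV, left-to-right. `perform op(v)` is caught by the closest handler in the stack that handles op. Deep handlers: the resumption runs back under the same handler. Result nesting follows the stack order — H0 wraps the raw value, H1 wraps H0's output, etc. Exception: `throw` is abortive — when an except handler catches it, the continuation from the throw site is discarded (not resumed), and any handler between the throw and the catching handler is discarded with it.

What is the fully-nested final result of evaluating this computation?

Step-by-step:
put(0) @ H2 ⇒ s:=0
get @ H2 ⇒ 0
ask @ H1 ⇒ 6
ask @ H1 ⇒ 6
throw(2) @ H0 caught ⇒ 23
H1 returns 23
H2 returns (23, 0)
= (23, 0)

Answer: (23, 0)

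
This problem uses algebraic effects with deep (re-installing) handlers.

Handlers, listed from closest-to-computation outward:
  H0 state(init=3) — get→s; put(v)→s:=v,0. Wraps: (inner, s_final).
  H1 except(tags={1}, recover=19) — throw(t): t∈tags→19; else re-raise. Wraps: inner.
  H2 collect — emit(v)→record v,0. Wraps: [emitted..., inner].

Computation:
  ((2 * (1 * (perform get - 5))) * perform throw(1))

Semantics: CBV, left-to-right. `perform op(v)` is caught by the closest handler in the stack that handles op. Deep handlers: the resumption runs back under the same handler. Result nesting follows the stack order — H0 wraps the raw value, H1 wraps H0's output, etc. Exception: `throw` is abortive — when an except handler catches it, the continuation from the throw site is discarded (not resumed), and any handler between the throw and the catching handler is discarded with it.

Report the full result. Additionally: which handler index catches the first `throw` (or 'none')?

Step-by-step:
get @ H0 ⇒ 3
throw(1) @ H1 caught ⇒ 19
H2 returns [19]
= [19]

Answer: [19] ; first throw caught by: H1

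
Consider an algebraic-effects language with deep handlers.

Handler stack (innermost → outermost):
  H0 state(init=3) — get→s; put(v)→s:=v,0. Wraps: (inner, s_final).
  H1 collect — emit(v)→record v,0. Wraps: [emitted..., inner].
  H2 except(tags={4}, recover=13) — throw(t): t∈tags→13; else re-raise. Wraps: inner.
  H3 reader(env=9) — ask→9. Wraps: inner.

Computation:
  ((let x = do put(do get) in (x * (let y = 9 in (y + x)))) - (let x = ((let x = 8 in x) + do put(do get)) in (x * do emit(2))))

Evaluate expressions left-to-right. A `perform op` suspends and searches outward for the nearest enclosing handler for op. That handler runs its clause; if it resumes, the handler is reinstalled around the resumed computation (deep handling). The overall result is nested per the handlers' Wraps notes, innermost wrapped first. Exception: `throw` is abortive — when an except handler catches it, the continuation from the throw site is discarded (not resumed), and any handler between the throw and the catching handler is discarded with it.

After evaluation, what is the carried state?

Working:
get @ H0 ⇒ 3
put(3) @ H0 ⇒ s:=3
get @ H0 ⇒ 3
put(3) @ H0 ⇒ s:=3
emit(2) @ H1 ⇒ out+=2
H0 returns (0, 3)
H1 returns [2, (0, 3)]
H2 returns [2, (0, 3)]
H3 returns [2, (0, 3)]
= [2, (0, 3)]

Answer: 3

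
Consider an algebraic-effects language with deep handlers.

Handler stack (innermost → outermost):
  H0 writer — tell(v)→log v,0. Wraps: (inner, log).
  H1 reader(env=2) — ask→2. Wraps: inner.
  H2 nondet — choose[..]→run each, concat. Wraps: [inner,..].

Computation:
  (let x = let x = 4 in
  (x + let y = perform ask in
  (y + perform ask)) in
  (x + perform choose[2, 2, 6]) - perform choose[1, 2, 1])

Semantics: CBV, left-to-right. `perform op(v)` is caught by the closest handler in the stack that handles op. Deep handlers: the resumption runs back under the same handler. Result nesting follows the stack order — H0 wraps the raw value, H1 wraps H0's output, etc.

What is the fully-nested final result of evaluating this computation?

Answer: [(9, ()), (8, ()), (9, ()), (9, ()), (8, ()), (9, ()), (13, ()), (12, ()), (13, ())]

Working:
ask @ H1 ⇒ 2
ask @ H1 ⇒ 2
choose[2, 2, 6] @ H2
  branch[0] choose=2:
    choose[1, 2, 1] @ H2
      branch[0] choose=1:
        H0 returns (9, ())
        H1 returns (9, ())
        H2 returns [(9, ())]
      branch[1] choose=2:
        H0 returns (8, ())
        H1 returns (8, ())
        H2 returns [(8, ())]
      branch[2] choose=1:
        H0 returns (9, ())
        H1 returns (9, ())
        H2 returns [(9, ())]
  branch[1] choose=2:
    choose[1, 2, 1] @ H2
      branch[0] choose=1:
        H0 returns (9, ())
        H1 returns (9, ())
        H2 returns [(9, ())]
      branch[1] choose=2:
        H0 returns (8, ())
        H1 returns (8, ())
        H2 returns [(8, ())]
      branch[2] choose=1:
        H0 returns (9, ())
        H1 returns (9, ())
        H2 returns [(9, ())]
  branch[2] choose=6:
    choose[1, 2, 1] @ H2
      branch[0] choose=1:
        H0 returns (13, ())
        H1 returns (13, ())
        H2 returns [(13, ())]
      branch[1] choose=2:
        H0 returns (12, ())
        H1 returns (12, ())
        H2 returns [(12, ())]
      branch[2] choose=1:
        H0 returns (13, ())
        H1 returns (13, ())
        H2 returns [(13, ())]
= [(9, ()), (8, ()), (9, ()), (9, ()), (8, ()), (9, ()), (13, ()), (12, ()), (13, ())]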